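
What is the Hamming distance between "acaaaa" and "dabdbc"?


Comparing "acaaaa" and "dabdbc" position by position:
  Position 0: 'a' vs 'd' => differ
  Position 1: 'c' vs 'a' => differ
  Position 2: 'a' vs 'b' => differ
  Position 3: 'a' vs 'd' => differ
  Position 4: 'a' vs 'b' => differ
  Position 5: 'a' vs 'c' => differ
Total differences (Hamming distance): 6

6


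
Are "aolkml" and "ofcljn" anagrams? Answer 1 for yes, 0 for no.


Strings: "aolkml", "ofcljn"
Sorted first:  akllmo
Sorted second: cfjlno
Differ at position 0: 'a' vs 'c' => not anagrams

0


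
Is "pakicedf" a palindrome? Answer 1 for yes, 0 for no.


Input: pakicedf
Reversed: fdecikap
  Compare pos 0 ('p') with pos 7 ('f'): MISMATCH
  Compare pos 1 ('a') with pos 6 ('d'): MISMATCH
  Compare pos 2 ('k') with pos 5 ('e'): MISMATCH
  Compare pos 3 ('i') with pos 4 ('c'): MISMATCH
Result: not a palindrome

0


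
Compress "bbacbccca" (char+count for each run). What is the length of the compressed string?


Input: bbacbccca
Runs:
  'b' x 2 => "b2"
  'a' x 1 => "a1"
  'c' x 1 => "c1"
  'b' x 1 => "b1"
  'c' x 3 => "c3"
  'a' x 1 => "a1"
Compressed: "b2a1c1b1c3a1"
Compressed length: 12

12


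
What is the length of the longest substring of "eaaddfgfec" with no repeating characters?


Input: "eaaddfgfec"
Sliding window (track last position of each char):
  Position 0 ('e'): window [0,0] length 1 -- new best
  Position 1 ('a'): window [0,1] length 2 -- new best
  Position 2 ('a'): repeat (last at 1), move window start to 2
  Position 2 ('a'): window [2,2] length 1
  Position 3 ('d'): window [2,3] length 2
  Position 4 ('d'): repeat (last at 3), move window start to 4
  Position 4 ('d'): window [4,4] length 1
  Position 5 ('f'): window [4,5] length 2
  Position 6 ('g'): window [4,6] length 3 -- new best
  Position 7 ('f'): repeat (last at 5), move window start to 6
  Position 7 ('f'): window [6,7] length 2
  Position 8 ('e'): window [6,8] length 3
  Position 9 ('c'): window [6,9] length 4 -- new best
Longest substring with no repeats: "gfec" with length 4

4


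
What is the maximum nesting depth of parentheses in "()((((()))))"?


Input: "()((((()))))"
Tracking depth:
  Position 0 '(': depth becomes 1
  Position 1 ')': depth becomes 0
  Position 2 '(': depth becomes 1
  Position 3 '(': depth becomes 2
  Position 4 '(': depth becomes 3
  Position 5 '(': depth becomes 4
  Position 6 '(': depth becomes 5
  Position 7 ')': depth becomes 4
  Position 8 ')': depth becomes 3
  Position 9 ')': depth becomes 2
  Position 10 ')': depth becomes 1
  Position 11 ')': depth becomes 0
Maximum depth reached: 5

5


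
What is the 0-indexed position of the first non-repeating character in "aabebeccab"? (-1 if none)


Input: aabebeccab
Character frequencies:
  'a': 3
  'b': 3
  'c': 2
  'e': 2
Scanning left to right for freq == 1:
  Position 0 ('a'): freq=3, skip
  Position 1 ('a'): freq=3, skip
  Position 2 ('b'): freq=3, skip
  Position 3 ('e'): freq=2, skip
  Position 4 ('b'): freq=3, skip
  Position 5 ('e'): freq=2, skip
  Position 6 ('c'): freq=2, skip
  Position 7 ('c'): freq=2, skip
  Position 8 ('a'): freq=3, skip
  Position 9 ('b'): freq=3, skip
  No unique character found => answer = -1

-1


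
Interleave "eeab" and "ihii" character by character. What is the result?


Interleaving "eeab" and "ihii":
  Position 0: 'e' from first, 'i' from second => "ei"
  Position 1: 'e' from first, 'h' from second => "eh"
  Position 2: 'a' from first, 'i' from second => "ai"
  Position 3: 'b' from first, 'i' from second => "bi"
Result: eiehaibi

eiehaibi


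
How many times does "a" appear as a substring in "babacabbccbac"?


Searching for "a" in "babacabbccbac"
Scanning each position:
  Position 0: "b" => no
  Position 1: "a" => MATCH
  Position 2: "b" => no
  Position 3: "a" => MATCH
  Position 4: "c" => no
  Position 5: "a" => MATCH
  Position 6: "b" => no
  Position 7: "b" => no
  Position 8: "c" => no
  Position 9: "c" => no
  Position 10: "b" => no
  Position 11: "a" => MATCH
  Position 12: "c" => no
Total occurrences: 4

4


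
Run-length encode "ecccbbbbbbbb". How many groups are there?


Input: ecccbbbbbbbb
Scanning for consecutive runs:
  Group 1: 'e' x 1 (positions 0-0)
  Group 2: 'c' x 3 (positions 1-3)
  Group 3: 'b' x 8 (positions 4-11)
Total groups: 3

3


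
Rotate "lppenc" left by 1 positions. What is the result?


Input: "lppenc", rotate left by 1
First 1 characters: "l"
Remaining characters: "ppenc"
Concatenate remaining + first: "ppenc" + "l" = "ppencl"

ppencl


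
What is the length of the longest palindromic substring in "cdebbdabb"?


Input: "cdebbdabb"
Checking substrings for palindromes:
  [3:5] "bb" (len 2) => palindrome
  [7:9] "bb" (len 2) => palindrome
Longest palindromic substring: "bb" with length 2

2


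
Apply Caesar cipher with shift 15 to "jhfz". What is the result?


Caesar cipher: shift "jhfz" by 15
  'j' (pos 9) + 15 = pos 24 = 'y'
  'h' (pos 7) + 15 = pos 22 = 'w'
  'f' (pos 5) + 15 = pos 20 = 'u'
  'z' (pos 25) + 15 = pos 14 = 'o'
Result: ywuo

ywuo


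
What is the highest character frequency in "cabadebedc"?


Input: cabadebedc
Character counts:
  'a': 2
  'b': 2
  'c': 2
  'd': 2
  'e': 2
Maximum frequency: 2

2


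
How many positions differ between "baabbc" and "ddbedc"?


Comparing "baabbc" and "ddbedc" position by position:
  Position 0: 'b' vs 'd' => DIFFER
  Position 1: 'a' vs 'd' => DIFFER
  Position 2: 'a' vs 'b' => DIFFER
  Position 3: 'b' vs 'e' => DIFFER
  Position 4: 'b' vs 'd' => DIFFER
  Position 5: 'c' vs 'c' => same
Positions that differ: 5

5


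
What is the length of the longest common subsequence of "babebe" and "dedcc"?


LCS of "babebe" and "dedcc"
DP table:
           d    e    d    c    c
      0    0    0    0    0    0
  b   0    0    0    0    0    0
  a   0    0    0    0    0    0
  b   0    0    0    0    0    0
  e   0    0    1    1    1    1
  b   0    0    1    1    1    1
  e   0    0    1    1    1    1
LCS length = dp[6][5] = 1

1


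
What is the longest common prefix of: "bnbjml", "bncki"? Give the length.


Words: bnbjml, bncki
  Position 0: all 'b' => match
  Position 1: all 'n' => match
  Position 2: ('b', 'c') => mismatch, stop
LCP = "bn" (length 2)

2


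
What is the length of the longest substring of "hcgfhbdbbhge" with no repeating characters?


Input: "hcgfhbdbbhge"
Sliding window (track last position of each char):
  Position 0 ('h'): window [0,0] length 1 -- new best
  Position 1 ('c'): window [0,1] length 2 -- new best
  Position 2 ('g'): window [0,2] length 3 -- new best
  Position 3 ('f'): window [0,3] length 4 -- new best
  Position 4 ('h'): repeat (last at 0), move window start to 1
  Position 4 ('h'): window [1,4] length 4
  Position 5 ('b'): window [1,5] length 5 -- new best
  Position 6 ('d'): window [1,6] length 6 -- new best
  Position 7 ('b'): repeat (last at 5), move window start to 6
  Position 7 ('b'): window [6,7] length 2
  Position 8 ('b'): repeat (last at 7), move window start to 8
  Position 8 ('b'): window [8,8] length 1
  Position 9 ('h'): window [8,9] length 2
  Position 10 ('g'): window [8,10] length 3
  Position 11 ('e'): window [8,11] length 4
Longest substring with no repeats: "cgfhbd" with length 6

6


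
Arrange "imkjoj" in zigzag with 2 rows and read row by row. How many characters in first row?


Zigzag "imkjoj" into 2 rows:
Placing characters:
  'i' => row 0
  'm' => row 1
  'k' => row 0
  'j' => row 1
  'o' => row 0
  'j' => row 1
Rows:
  Row 0: "iko"
  Row 1: "mjj"
First row length: 3

3


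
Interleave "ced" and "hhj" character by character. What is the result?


Interleaving "ced" and "hhj":
  Position 0: 'c' from first, 'h' from second => "ch"
  Position 1: 'e' from first, 'h' from second => "eh"
  Position 2: 'd' from first, 'j' from second => "dj"
Result: chehdj

chehdj


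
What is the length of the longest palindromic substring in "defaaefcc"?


Input: "defaaefcc"
Checking substrings for palindromes:
  [3:5] "aa" (len 2) => palindrome
  [7:9] "cc" (len 2) => palindrome
Longest palindromic substring: "aa" with length 2

2


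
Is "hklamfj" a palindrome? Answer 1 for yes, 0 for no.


Input: hklamfj
Reversed: jfmalkh
  Compare pos 0 ('h') with pos 6 ('j'): MISMATCH
  Compare pos 1 ('k') with pos 5 ('f'): MISMATCH
  Compare pos 2 ('l') with pos 4 ('m'): MISMATCH
Result: not a palindrome

0


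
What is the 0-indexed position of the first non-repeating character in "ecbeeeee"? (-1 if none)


Input: ecbeeeee
Character frequencies:
  'b': 1
  'c': 1
  'e': 6
Scanning left to right for freq == 1:
  Position 0 ('e'): freq=6, skip
  Position 1 ('c'): unique! => answer = 1

1


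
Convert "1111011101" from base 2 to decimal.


Input: "1111011101" in base 2
Positional expansion:
  Digit '1' (value 1) x 2^9 = 512
  Digit '1' (value 1) x 2^8 = 256
  Digit '1' (value 1) x 2^7 = 128
  Digit '1' (value 1) x 2^6 = 64
  Digit '0' (value 0) x 2^5 = 0
  Digit '1' (value 1) x 2^4 = 16
  Digit '1' (value 1) x 2^3 = 8
  Digit '1' (value 1) x 2^2 = 4
  Digit '0' (value 0) x 2^1 = 0
  Digit '1' (value 1) x 2^0 = 1
Sum = 989

989


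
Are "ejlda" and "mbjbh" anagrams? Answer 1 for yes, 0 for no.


Strings: "ejlda", "mbjbh"
Sorted first:  adejl
Sorted second: bbhjm
Differ at position 0: 'a' vs 'b' => not anagrams

0


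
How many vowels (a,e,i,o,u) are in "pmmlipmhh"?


Input: pmmlipmhh
Checking each character:
  'p' at position 0: consonant
  'm' at position 1: consonant
  'm' at position 2: consonant
  'l' at position 3: consonant
  'i' at position 4: vowel (running total: 1)
  'p' at position 5: consonant
  'm' at position 6: consonant
  'h' at position 7: consonant
  'h' at position 8: consonant
Total vowels: 1

1


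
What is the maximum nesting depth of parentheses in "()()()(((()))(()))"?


Input: "()()()(((()))(()))"
Tracking depth:
  Position 0 '(': depth becomes 1
  Position 1 ')': depth becomes 0
  Position 2 '(': depth becomes 1
  Position 3 ')': depth becomes 0
  Position 4 '(': depth becomes 1
  Position 5 ')': depth becomes 0
  Position 6 '(': depth becomes 1
  Position 7 '(': depth becomes 2
  Position 8 '(': depth becomes 3
  Position 9 '(': depth becomes 4
  Position 10 ')': depth becomes 3
  Position 11 ')': depth becomes 2
  Position 12 ')': depth becomes 1
  Position 13 '(': depth becomes 2
  Position 14 '(': depth becomes 3
  Position 15 ')': depth becomes 2
  Position 16 ')': depth becomes 1
  Position 17 ')': depth becomes 0
Maximum depth reached: 4

4


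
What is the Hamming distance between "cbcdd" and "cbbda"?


Comparing "cbcdd" and "cbbda" position by position:
  Position 0: 'c' vs 'c' => same
  Position 1: 'b' vs 'b' => same
  Position 2: 'c' vs 'b' => differ
  Position 3: 'd' vs 'd' => same
  Position 4: 'd' vs 'a' => differ
Total differences (Hamming distance): 2

2


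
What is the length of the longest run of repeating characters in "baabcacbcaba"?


Input: "baabcacbcaba"
Scanning for longest run:
  Position 1 ('a'): new char, reset run to 1
  Position 2 ('a'): continues run of 'a', length=2
  Position 3 ('b'): new char, reset run to 1
  Position 4 ('c'): new char, reset run to 1
  Position 5 ('a'): new char, reset run to 1
  Position 6 ('c'): new char, reset run to 1
  Position 7 ('b'): new char, reset run to 1
  Position 8 ('c'): new char, reset run to 1
  Position 9 ('a'): new char, reset run to 1
  Position 10 ('b'): new char, reset run to 1
  Position 11 ('a'): new char, reset run to 1
Longest run: 'a' with length 2

2


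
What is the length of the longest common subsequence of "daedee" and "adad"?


LCS of "daedee" and "adad"
DP table:
           a    d    a    d
      0    0    0    0    0
  d   0    0    1    1    1
  a   0    1    1    2    2
  e   0    1    1    2    2
  d   0    1    2    2    3
  e   0    1    2    2    3
  e   0    1    2    2    3
LCS length = dp[6][4] = 3

3


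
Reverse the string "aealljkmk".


Input: aealljkmk
Reading characters right to left:
  Position 8: 'k'
  Position 7: 'm'
  Position 6: 'k'
  Position 5: 'j'
  Position 4: 'l'
  Position 3: 'l'
  Position 2: 'a'
  Position 1: 'e'
  Position 0: 'a'
Reversed: kmkjllaea

kmkjllaea


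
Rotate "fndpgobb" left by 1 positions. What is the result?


Input: "fndpgobb", rotate left by 1
First 1 characters: "f"
Remaining characters: "ndpgobb"
Concatenate remaining + first: "ndpgobb" + "f" = "ndpgobbf"

ndpgobbf


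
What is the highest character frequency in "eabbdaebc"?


Input: eabbdaebc
Character counts:
  'a': 2
  'b': 3
  'c': 1
  'd': 1
  'e': 2
Maximum frequency: 3

3


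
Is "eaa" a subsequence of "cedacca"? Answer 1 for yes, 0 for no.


Check if "eaa" is a subsequence of "cedacca"
Greedy scan:
  Position 0 ('c'): no match needed
  Position 1 ('e'): matches sub[0] = 'e'
  Position 2 ('d'): no match needed
  Position 3 ('a'): matches sub[1] = 'a'
  Position 4 ('c'): no match needed
  Position 5 ('c'): no match needed
  Position 6 ('a'): matches sub[2] = 'a'
All 3 characters matched => is a subsequence

1


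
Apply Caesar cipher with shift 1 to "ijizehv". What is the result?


Caesar cipher: shift "ijizehv" by 1
  'i' (pos 8) + 1 = pos 9 = 'j'
  'j' (pos 9) + 1 = pos 10 = 'k'
  'i' (pos 8) + 1 = pos 9 = 'j'
  'z' (pos 25) + 1 = pos 0 = 'a'
  'e' (pos 4) + 1 = pos 5 = 'f'
  'h' (pos 7) + 1 = pos 8 = 'i'
  'v' (pos 21) + 1 = pos 22 = 'w'
Result: jkjafiw

jkjafiw


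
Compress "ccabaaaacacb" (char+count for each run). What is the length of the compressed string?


Input: ccabaaaacacb
Runs:
  'c' x 2 => "c2"
  'a' x 1 => "a1"
  'b' x 1 => "b1"
  'a' x 4 => "a4"
  'c' x 1 => "c1"
  'a' x 1 => "a1"
  'c' x 1 => "c1"
  'b' x 1 => "b1"
Compressed: "c2a1b1a4c1a1c1b1"
Compressed length: 16

16


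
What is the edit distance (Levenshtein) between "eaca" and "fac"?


Computing edit distance: "eaca" -> "fac"
DP table:
           f    a    c
      0    1    2    3
  e   1    1    2    3
  a   2    2    1    2
  c   3    3    2    1
  a   4    4    3    2
Edit distance = dp[4][3] = 2

2


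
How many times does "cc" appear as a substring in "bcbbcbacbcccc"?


Searching for "cc" in "bcbbcbacbcccc"
Scanning each position:
  Position 0: "bc" => no
  Position 1: "cb" => no
  Position 2: "bb" => no
  Position 3: "bc" => no
  Position 4: "cb" => no
  Position 5: "ba" => no
  Position 6: "ac" => no
  Position 7: "cb" => no
  Position 8: "bc" => no
  Position 9: "cc" => MATCH
  Position 10: "cc" => MATCH
  Position 11: "cc" => MATCH
Total occurrences: 3

3


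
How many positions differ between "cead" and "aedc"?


Comparing "cead" and "aedc" position by position:
  Position 0: 'c' vs 'a' => DIFFER
  Position 1: 'e' vs 'e' => same
  Position 2: 'a' vs 'd' => DIFFER
  Position 3: 'd' vs 'c' => DIFFER
Positions that differ: 3

3


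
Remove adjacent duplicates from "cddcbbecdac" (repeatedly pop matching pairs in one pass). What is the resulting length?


Input: cddcbbecdac
Stack-based adjacent duplicate removal:
  Read 'c': push. Stack: c
  Read 'd': push. Stack: cd
  Read 'd': matches stack top 'd' => pop. Stack: c
  Read 'c': matches stack top 'c' => pop. Stack: (empty)
  Read 'b': push. Stack: b
  Read 'b': matches stack top 'b' => pop. Stack: (empty)
  Read 'e': push. Stack: e
  Read 'c': push. Stack: ec
  Read 'd': push. Stack: ecd
  Read 'a': push. Stack: ecda
  Read 'c': push. Stack: ecdac
Final stack: "ecdac" (length 5)

5


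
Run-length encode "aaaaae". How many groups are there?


Input: aaaaae
Scanning for consecutive runs:
  Group 1: 'a' x 5 (positions 0-4)
  Group 2: 'e' x 1 (positions 5-5)
Total groups: 2

2


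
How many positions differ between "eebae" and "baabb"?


Comparing "eebae" and "baabb" position by position:
  Position 0: 'e' vs 'b' => DIFFER
  Position 1: 'e' vs 'a' => DIFFER
  Position 2: 'b' vs 'a' => DIFFER
  Position 3: 'a' vs 'b' => DIFFER
  Position 4: 'e' vs 'b' => DIFFER
Positions that differ: 5

5


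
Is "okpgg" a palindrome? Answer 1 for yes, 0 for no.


Input: okpgg
Reversed: ggpko
  Compare pos 0 ('o') with pos 4 ('g'): MISMATCH
  Compare pos 1 ('k') with pos 3 ('g'): MISMATCH
Result: not a palindrome

0


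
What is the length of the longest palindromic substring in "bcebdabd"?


Input: "bcebdabd"
Checking substrings for palindromes:
  No multi-char palindromic substrings found
Longest palindromic substring: "b" with length 1

1


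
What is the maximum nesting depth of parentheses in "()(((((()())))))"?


Input: "()(((((()())))))"
Tracking depth:
  Position 0 '(': depth becomes 1
  Position 1 ')': depth becomes 0
  Position 2 '(': depth becomes 1
  Position 3 '(': depth becomes 2
  Position 4 '(': depth becomes 3
  Position 5 '(': depth becomes 4
  Position 6 '(': depth becomes 5
  Position 7 '(': depth becomes 6
  Position 8 ')': depth becomes 5
  Position 9 '(': depth becomes 6
  Position 10 ')': depth becomes 5
  Position 11 ')': depth becomes 4
  Position 12 ')': depth becomes 3
  Position 13 ')': depth becomes 2
  Position 14 ')': depth becomes 1
  Position 15 ')': depth becomes 0
Maximum depth reached: 6

6


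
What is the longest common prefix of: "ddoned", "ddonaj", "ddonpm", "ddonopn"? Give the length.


Words: ddoned, ddonaj, ddonpm, ddonopn
  Position 0: all 'd' => match
  Position 1: all 'd' => match
  Position 2: all 'o' => match
  Position 3: all 'n' => match
  Position 4: ('e', 'a', 'p', 'o') => mismatch, stop
LCP = "ddon" (length 4)

4


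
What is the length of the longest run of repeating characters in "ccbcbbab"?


Input: "ccbcbbab"
Scanning for longest run:
  Position 1 ('c'): continues run of 'c', length=2
  Position 2 ('b'): new char, reset run to 1
  Position 3 ('c'): new char, reset run to 1
  Position 4 ('b'): new char, reset run to 1
  Position 5 ('b'): continues run of 'b', length=2
  Position 6 ('a'): new char, reset run to 1
  Position 7 ('b'): new char, reset run to 1
Longest run: 'c' with length 2

2


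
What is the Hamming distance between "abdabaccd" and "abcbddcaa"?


Comparing "abdabaccd" and "abcbddcaa" position by position:
  Position 0: 'a' vs 'a' => same
  Position 1: 'b' vs 'b' => same
  Position 2: 'd' vs 'c' => differ
  Position 3: 'a' vs 'b' => differ
  Position 4: 'b' vs 'd' => differ
  Position 5: 'a' vs 'd' => differ
  Position 6: 'c' vs 'c' => same
  Position 7: 'c' vs 'a' => differ
  Position 8: 'd' vs 'a' => differ
Total differences (Hamming distance): 6

6


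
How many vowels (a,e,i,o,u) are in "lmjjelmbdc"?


Input: lmjjelmbdc
Checking each character:
  'l' at position 0: consonant
  'm' at position 1: consonant
  'j' at position 2: consonant
  'j' at position 3: consonant
  'e' at position 4: vowel (running total: 1)
  'l' at position 5: consonant
  'm' at position 6: consonant
  'b' at position 7: consonant
  'd' at position 8: consonant
  'c' at position 9: consonant
Total vowels: 1

1


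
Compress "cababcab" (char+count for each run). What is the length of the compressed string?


Input: cababcab
Runs:
  'c' x 1 => "c1"
  'a' x 1 => "a1"
  'b' x 1 => "b1"
  'a' x 1 => "a1"
  'b' x 1 => "b1"
  'c' x 1 => "c1"
  'a' x 1 => "a1"
  'b' x 1 => "b1"
Compressed: "c1a1b1a1b1c1a1b1"
Compressed length: 16

16


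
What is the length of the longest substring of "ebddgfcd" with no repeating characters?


Input: "ebddgfcd"
Sliding window (track last position of each char):
  Position 0 ('e'): window [0,0] length 1 -- new best
  Position 1 ('b'): window [0,1] length 2 -- new best
  Position 2 ('d'): window [0,2] length 3 -- new best
  Position 3 ('d'): repeat (last at 2), move window start to 3
  Position 3 ('d'): window [3,3] length 1
  Position 4 ('g'): window [3,4] length 2
  Position 5 ('f'): window [3,5] length 3
  Position 6 ('c'): window [3,6] length 4 -- new best
  Position 7 ('d'): repeat (last at 3), move window start to 4
  Position 7 ('d'): window [4,7] length 4
Longest substring with no repeats: "dgfc" with length 4

4


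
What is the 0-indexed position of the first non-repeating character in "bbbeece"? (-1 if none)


Input: bbbeece
Character frequencies:
  'b': 3
  'c': 1
  'e': 3
Scanning left to right for freq == 1:
  Position 0 ('b'): freq=3, skip
  Position 1 ('b'): freq=3, skip
  Position 2 ('b'): freq=3, skip
  Position 3 ('e'): freq=3, skip
  Position 4 ('e'): freq=3, skip
  Position 5 ('c'): unique! => answer = 5

5


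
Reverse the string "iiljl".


Input: iiljl
Reading characters right to left:
  Position 4: 'l'
  Position 3: 'j'
  Position 2: 'l'
  Position 1: 'i'
  Position 0: 'i'
Reversed: ljlii

ljlii


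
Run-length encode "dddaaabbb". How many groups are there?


Input: dddaaabbb
Scanning for consecutive runs:
  Group 1: 'd' x 3 (positions 0-2)
  Group 2: 'a' x 3 (positions 3-5)
  Group 3: 'b' x 3 (positions 6-8)
Total groups: 3

3


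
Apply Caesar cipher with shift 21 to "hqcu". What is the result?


Caesar cipher: shift "hqcu" by 21
  'h' (pos 7) + 21 = pos 2 = 'c'
  'q' (pos 16) + 21 = pos 11 = 'l'
  'c' (pos 2) + 21 = pos 23 = 'x'
  'u' (pos 20) + 21 = pos 15 = 'p'
Result: clxp

clxp


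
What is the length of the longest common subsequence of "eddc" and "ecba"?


LCS of "eddc" and "ecba"
DP table:
           e    c    b    a
      0    0    0    0    0
  e   0    1    1    1    1
  d   0    1    1    1    1
  d   0    1    1    1    1
  c   0    1    2    2    2
LCS length = dp[4][4] = 2

2


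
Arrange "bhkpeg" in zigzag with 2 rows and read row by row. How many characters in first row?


Zigzag "bhkpeg" into 2 rows:
Placing characters:
  'b' => row 0
  'h' => row 1
  'k' => row 0
  'p' => row 1
  'e' => row 0
  'g' => row 1
Rows:
  Row 0: "bke"
  Row 1: "hpg"
First row length: 3

3


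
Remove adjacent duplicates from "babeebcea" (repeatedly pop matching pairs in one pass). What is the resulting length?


Input: babeebcea
Stack-based adjacent duplicate removal:
  Read 'b': push. Stack: b
  Read 'a': push. Stack: ba
  Read 'b': push. Stack: bab
  Read 'e': push. Stack: babe
  Read 'e': matches stack top 'e' => pop. Stack: bab
  Read 'b': matches stack top 'b' => pop. Stack: ba
  Read 'c': push. Stack: bac
  Read 'e': push. Stack: bace
  Read 'a': push. Stack: bacea
Final stack: "bacea" (length 5)

5


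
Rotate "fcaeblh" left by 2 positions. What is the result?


Input: "fcaeblh", rotate left by 2
First 2 characters: "fc"
Remaining characters: "aeblh"
Concatenate remaining + first: "aeblh" + "fc" = "aeblhfc"

aeblhfc


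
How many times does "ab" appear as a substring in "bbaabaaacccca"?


Searching for "ab" in "bbaabaaacccca"
Scanning each position:
  Position 0: "bb" => no
  Position 1: "ba" => no
  Position 2: "aa" => no
  Position 3: "ab" => MATCH
  Position 4: "ba" => no
  Position 5: "aa" => no
  Position 6: "aa" => no
  Position 7: "ac" => no
  Position 8: "cc" => no
  Position 9: "cc" => no
  Position 10: "cc" => no
  Position 11: "ca" => no
Total occurrences: 1

1


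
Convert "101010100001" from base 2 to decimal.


Input: "101010100001" in base 2
Positional expansion:
  Digit '1' (value 1) x 2^11 = 2048
  Digit '0' (value 0) x 2^10 = 0
  Digit '1' (value 1) x 2^9 = 512
  Digit '0' (value 0) x 2^8 = 0
  Digit '1' (value 1) x 2^7 = 128
  Digit '0' (value 0) x 2^6 = 0
  Digit '1' (value 1) x 2^5 = 32
  Digit '0' (value 0) x 2^4 = 0
  Digit '0' (value 0) x 2^3 = 0
  Digit '0' (value 0) x 2^2 = 0
  Digit '0' (value 0) x 2^1 = 0
  Digit '1' (value 1) x 2^0 = 1
Sum = 2721

2721


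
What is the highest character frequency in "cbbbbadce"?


Input: cbbbbadce
Character counts:
  'a': 1
  'b': 4
  'c': 2
  'd': 1
  'e': 1
Maximum frequency: 4

4


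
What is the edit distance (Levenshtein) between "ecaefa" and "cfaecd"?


Computing edit distance: "ecaefa" -> "cfaecd"
DP table:
           c    f    a    e    c    d
      0    1    2    3    4    5    6
  e   1    1    2    3    3    4    5
  c   2    1    2    3    4    3    4
  a   3    2    2    2    3    4    4
  e   4    3    3    3    2    3    4
  f   5    4    3    4    3    3    4
  a   6    5    4    3    4    4    4
Edit distance = dp[6][6] = 4

4


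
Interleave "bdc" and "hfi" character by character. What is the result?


Interleaving "bdc" and "hfi":
  Position 0: 'b' from first, 'h' from second => "bh"
  Position 1: 'd' from first, 'f' from second => "df"
  Position 2: 'c' from first, 'i' from second => "ci"
Result: bhdfci

bhdfci


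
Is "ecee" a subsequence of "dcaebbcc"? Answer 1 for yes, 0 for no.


Check if "ecee" is a subsequence of "dcaebbcc"
Greedy scan:
  Position 0 ('d'): no match needed
  Position 1 ('c'): no match needed
  Position 2 ('a'): no match needed
  Position 3 ('e'): matches sub[0] = 'e'
  Position 4 ('b'): no match needed
  Position 5 ('b'): no match needed
  Position 6 ('c'): matches sub[1] = 'c'
  Position 7 ('c'): no match needed
Only matched 2/4 characters => not a subsequence

0


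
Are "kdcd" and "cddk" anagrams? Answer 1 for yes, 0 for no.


Strings: "kdcd", "cddk"
Sorted first:  cddk
Sorted second: cddk
Sorted forms match => anagrams

1


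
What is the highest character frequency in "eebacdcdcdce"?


Input: eebacdcdcdce
Character counts:
  'a': 1
  'b': 1
  'c': 4
  'd': 3
  'e': 3
Maximum frequency: 4

4


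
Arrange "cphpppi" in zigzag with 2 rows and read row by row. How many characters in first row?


Zigzag "cphpppi" into 2 rows:
Placing characters:
  'c' => row 0
  'p' => row 1
  'h' => row 0
  'p' => row 1
  'p' => row 0
  'p' => row 1
  'i' => row 0
Rows:
  Row 0: "chpi"
  Row 1: "ppp"
First row length: 4

4


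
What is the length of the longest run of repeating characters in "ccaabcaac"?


Input: "ccaabcaac"
Scanning for longest run:
  Position 1 ('c'): continues run of 'c', length=2
  Position 2 ('a'): new char, reset run to 1
  Position 3 ('a'): continues run of 'a', length=2
  Position 4 ('b'): new char, reset run to 1
  Position 5 ('c'): new char, reset run to 1
  Position 6 ('a'): new char, reset run to 1
  Position 7 ('a'): continues run of 'a', length=2
  Position 8 ('c'): new char, reset run to 1
Longest run: 'c' with length 2

2


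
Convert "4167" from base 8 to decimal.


Input: "4167" in base 8
Positional expansion:
  Digit '4' (value 4) x 8^3 = 2048
  Digit '1' (value 1) x 8^2 = 64
  Digit '6' (value 6) x 8^1 = 48
  Digit '7' (value 7) x 8^0 = 7
Sum = 2167

2167


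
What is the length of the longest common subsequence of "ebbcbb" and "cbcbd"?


LCS of "ebbcbb" and "cbcbd"
DP table:
           c    b    c    b    d
      0    0    0    0    0    0
  e   0    0    0    0    0    0
  b   0    0    1    1    1    1
  b   0    0    1    1    2    2
  c   0    1    1    2    2    2
  b   0    1    2    2    3    3
  b   0    1    2    2    3    3
LCS length = dp[6][5] = 3

3


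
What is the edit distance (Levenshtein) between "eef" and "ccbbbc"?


Computing edit distance: "eef" -> "ccbbbc"
DP table:
           c    c    b    b    b    c
      0    1    2    3    4    5    6
  e   1    1    2    3    4    5    6
  e   2    2    2    3    4    5    6
  f   3    3    3    3    4    5    6
Edit distance = dp[3][6] = 6

6


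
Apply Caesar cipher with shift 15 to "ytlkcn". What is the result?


Caesar cipher: shift "ytlkcn" by 15
  'y' (pos 24) + 15 = pos 13 = 'n'
  't' (pos 19) + 15 = pos 8 = 'i'
  'l' (pos 11) + 15 = pos 0 = 'a'
  'k' (pos 10) + 15 = pos 25 = 'z'
  'c' (pos 2) + 15 = pos 17 = 'r'
  'n' (pos 13) + 15 = pos 2 = 'c'
Result: niazrc

niazrc


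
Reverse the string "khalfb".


Input: khalfb
Reading characters right to left:
  Position 5: 'b'
  Position 4: 'f'
  Position 3: 'l'
  Position 2: 'a'
  Position 1: 'h'
  Position 0: 'k'
Reversed: bflahk

bflahk


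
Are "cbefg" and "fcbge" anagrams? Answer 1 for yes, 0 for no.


Strings: "cbefg", "fcbge"
Sorted first:  bcefg
Sorted second: bcefg
Sorted forms match => anagrams

1


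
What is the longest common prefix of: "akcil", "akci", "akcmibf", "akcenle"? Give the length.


Words: akcil, akci, akcmibf, akcenle
  Position 0: all 'a' => match
  Position 1: all 'k' => match
  Position 2: all 'c' => match
  Position 3: ('i', 'i', 'm', 'e') => mismatch, stop
LCP = "akc" (length 3)

3


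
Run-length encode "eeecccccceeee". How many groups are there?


Input: eeecccccceeee
Scanning for consecutive runs:
  Group 1: 'e' x 3 (positions 0-2)
  Group 2: 'c' x 6 (positions 3-8)
  Group 3: 'e' x 4 (positions 9-12)
Total groups: 3

3


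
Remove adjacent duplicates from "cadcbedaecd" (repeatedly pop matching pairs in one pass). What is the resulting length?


Input: cadcbedaecd
Stack-based adjacent duplicate removal:
  Read 'c': push. Stack: c
  Read 'a': push. Stack: ca
  Read 'd': push. Stack: cad
  Read 'c': push. Stack: cadc
  Read 'b': push. Stack: cadcb
  Read 'e': push. Stack: cadcbe
  Read 'd': push. Stack: cadcbed
  Read 'a': push. Stack: cadcbeda
  Read 'e': push. Stack: cadcbedae
  Read 'c': push. Stack: cadcbedaec
  Read 'd': push. Stack: cadcbedaecd
Final stack: "cadcbedaecd" (length 11)

11


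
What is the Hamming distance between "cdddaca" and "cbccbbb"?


Comparing "cdddaca" and "cbccbbb" position by position:
  Position 0: 'c' vs 'c' => same
  Position 1: 'd' vs 'b' => differ
  Position 2: 'd' vs 'c' => differ
  Position 3: 'd' vs 'c' => differ
  Position 4: 'a' vs 'b' => differ
  Position 5: 'c' vs 'b' => differ
  Position 6: 'a' vs 'b' => differ
Total differences (Hamming distance): 6

6


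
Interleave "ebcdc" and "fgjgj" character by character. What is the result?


Interleaving "ebcdc" and "fgjgj":
  Position 0: 'e' from first, 'f' from second => "ef"
  Position 1: 'b' from first, 'g' from second => "bg"
  Position 2: 'c' from first, 'j' from second => "cj"
  Position 3: 'd' from first, 'g' from second => "dg"
  Position 4: 'c' from first, 'j' from second => "cj"
Result: efbgcjdgcj

efbgcjdgcj


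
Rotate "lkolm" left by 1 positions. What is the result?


Input: "lkolm", rotate left by 1
First 1 characters: "l"
Remaining characters: "kolm"
Concatenate remaining + first: "kolm" + "l" = "kolml"

kolml


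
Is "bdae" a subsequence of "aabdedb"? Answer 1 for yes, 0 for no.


Check if "bdae" is a subsequence of "aabdedb"
Greedy scan:
  Position 0 ('a'): no match needed
  Position 1 ('a'): no match needed
  Position 2 ('b'): matches sub[0] = 'b'
  Position 3 ('d'): matches sub[1] = 'd'
  Position 4 ('e'): no match needed
  Position 5 ('d'): no match needed
  Position 6 ('b'): no match needed
Only matched 2/4 characters => not a subsequence

0


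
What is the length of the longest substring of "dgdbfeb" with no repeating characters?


Input: "dgdbfeb"
Sliding window (track last position of each char):
  Position 0 ('d'): window [0,0] length 1 -- new best
  Position 1 ('g'): window [0,1] length 2 -- new best
  Position 2 ('d'): repeat (last at 0), move window start to 1
  Position 2 ('d'): window [1,2] length 2
  Position 3 ('b'): window [1,3] length 3 -- new best
  Position 4 ('f'): window [1,4] length 4 -- new best
  Position 5 ('e'): window [1,5] length 5 -- new best
  Position 6 ('b'): repeat (last at 3), move window start to 4
  Position 6 ('b'): window [4,6] length 3
Longest substring with no repeats: "gdbfe" with length 5

5


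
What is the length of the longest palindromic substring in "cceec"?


Input: "cceec"
Checking substrings for palindromes:
  [1:5] "ceec" (len 4) => palindrome
  [0:2] "cc" (len 2) => palindrome
  [2:4] "ee" (len 2) => palindrome
Longest palindromic substring: "ceec" with length 4

4


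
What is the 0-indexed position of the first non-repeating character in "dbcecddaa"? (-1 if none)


Input: dbcecddaa
Character frequencies:
  'a': 2
  'b': 1
  'c': 2
  'd': 3
  'e': 1
Scanning left to right for freq == 1:
  Position 0 ('d'): freq=3, skip
  Position 1 ('b'): unique! => answer = 1

1


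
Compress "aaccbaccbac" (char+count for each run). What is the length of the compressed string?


Input: aaccbaccbac
Runs:
  'a' x 2 => "a2"
  'c' x 2 => "c2"
  'b' x 1 => "b1"
  'a' x 1 => "a1"
  'c' x 2 => "c2"
  'b' x 1 => "b1"
  'a' x 1 => "a1"
  'c' x 1 => "c1"
Compressed: "a2c2b1a1c2b1a1c1"
Compressed length: 16

16


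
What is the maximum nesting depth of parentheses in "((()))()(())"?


Input: "((()))()(())"
Tracking depth:
  Position 0 '(': depth becomes 1
  Position 1 '(': depth becomes 2
  Position 2 '(': depth becomes 3
  Position 3 ')': depth becomes 2
  Position 4 ')': depth becomes 1
  Position 5 ')': depth becomes 0
  Position 6 '(': depth becomes 1
  Position 7 ')': depth becomes 0
  Position 8 '(': depth becomes 1
  Position 9 '(': depth becomes 2
  Position 10 ')': depth becomes 1
  Position 11 ')': depth becomes 0
Maximum depth reached: 3

3


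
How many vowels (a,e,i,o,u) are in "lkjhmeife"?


Input: lkjhmeife
Checking each character:
  'l' at position 0: consonant
  'k' at position 1: consonant
  'j' at position 2: consonant
  'h' at position 3: consonant
  'm' at position 4: consonant
  'e' at position 5: vowel (running total: 1)
  'i' at position 6: vowel (running total: 2)
  'f' at position 7: consonant
  'e' at position 8: vowel (running total: 3)
Total vowels: 3

3


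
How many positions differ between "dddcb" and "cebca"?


Comparing "dddcb" and "cebca" position by position:
  Position 0: 'd' vs 'c' => DIFFER
  Position 1: 'd' vs 'e' => DIFFER
  Position 2: 'd' vs 'b' => DIFFER
  Position 3: 'c' vs 'c' => same
  Position 4: 'b' vs 'a' => DIFFER
Positions that differ: 4

4


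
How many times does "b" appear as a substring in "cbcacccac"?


Searching for "b" in "cbcacccac"
Scanning each position:
  Position 0: "c" => no
  Position 1: "b" => MATCH
  Position 2: "c" => no
  Position 3: "a" => no
  Position 4: "c" => no
  Position 5: "c" => no
  Position 6: "c" => no
  Position 7: "a" => no
  Position 8: "c" => no
Total occurrences: 1

1


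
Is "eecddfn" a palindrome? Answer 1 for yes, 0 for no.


Input: eecddfn
Reversed: nfddcee
  Compare pos 0 ('e') with pos 6 ('n'): MISMATCH
  Compare pos 1 ('e') with pos 5 ('f'): MISMATCH
  Compare pos 2 ('c') with pos 4 ('d'): MISMATCH
Result: not a palindrome

0


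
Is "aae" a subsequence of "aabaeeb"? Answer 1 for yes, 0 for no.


Check if "aae" is a subsequence of "aabaeeb"
Greedy scan:
  Position 0 ('a'): matches sub[0] = 'a'
  Position 1 ('a'): matches sub[1] = 'a'
  Position 2 ('b'): no match needed
  Position 3 ('a'): no match needed
  Position 4 ('e'): matches sub[2] = 'e'
  Position 5 ('e'): no match needed
  Position 6 ('b'): no match needed
All 3 characters matched => is a subsequence

1


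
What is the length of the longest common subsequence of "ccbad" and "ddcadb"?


LCS of "ccbad" and "ddcadb"
DP table:
           d    d    c    a    d    b
      0    0    0    0    0    0    0
  c   0    0    0    1    1    1    1
  c   0    0    0    1    1    1    1
  b   0    0    0    1    1    1    2
  a   0    0    0    1    2    2    2
  d   0    1    1    1    2    3    3
LCS length = dp[5][6] = 3

3


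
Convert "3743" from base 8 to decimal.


Input: "3743" in base 8
Positional expansion:
  Digit '3' (value 3) x 8^3 = 1536
  Digit '7' (value 7) x 8^2 = 448
  Digit '4' (value 4) x 8^1 = 32
  Digit '3' (value 3) x 8^0 = 3
Sum = 2019

2019


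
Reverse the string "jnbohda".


Input: jnbohda
Reading characters right to left:
  Position 6: 'a'
  Position 5: 'd'
  Position 4: 'h'
  Position 3: 'o'
  Position 2: 'b'
  Position 1: 'n'
  Position 0: 'j'
Reversed: adhobnj

adhobnj


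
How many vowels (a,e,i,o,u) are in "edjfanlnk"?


Input: edjfanlnk
Checking each character:
  'e' at position 0: vowel (running total: 1)
  'd' at position 1: consonant
  'j' at position 2: consonant
  'f' at position 3: consonant
  'a' at position 4: vowel (running total: 2)
  'n' at position 5: consonant
  'l' at position 6: consonant
  'n' at position 7: consonant
  'k' at position 8: consonant
Total vowels: 2

2


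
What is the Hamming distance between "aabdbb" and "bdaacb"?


Comparing "aabdbb" and "bdaacb" position by position:
  Position 0: 'a' vs 'b' => differ
  Position 1: 'a' vs 'd' => differ
  Position 2: 'b' vs 'a' => differ
  Position 3: 'd' vs 'a' => differ
  Position 4: 'b' vs 'c' => differ
  Position 5: 'b' vs 'b' => same
Total differences (Hamming distance): 5

5


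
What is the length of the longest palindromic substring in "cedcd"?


Input: "cedcd"
Checking substrings for palindromes:
  [2:5] "dcd" (len 3) => palindrome
Longest palindromic substring: "dcd" with length 3

3


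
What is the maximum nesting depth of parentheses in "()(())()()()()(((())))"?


Input: "()(())()()()()(((())))"
Tracking depth:
  Position 0 '(': depth becomes 1
  Position 1 ')': depth becomes 0
  Position 2 '(': depth becomes 1
  Position 3 '(': depth becomes 2
  Position 4 ')': depth becomes 1
  Position 5 ')': depth becomes 0
  Position 6 '(': depth becomes 1
  Position 7 ')': depth becomes 0
  Position 8 '(': depth becomes 1
  Position 9 ')': depth becomes 0
  Position 10 '(': depth becomes 1
  Position 11 ')': depth becomes 0
  Position 12 '(': depth becomes 1
  Position 13 ')': depth becomes 0
  Position 14 '(': depth becomes 1
  Position 15 '(': depth becomes 2
  Position 16 '(': depth becomes 3
  Position 17 '(': depth becomes 4
  Position 18 ')': depth becomes 3
  Position 19 ')': depth becomes 2
  Position 20 ')': depth becomes 1
  Position 21 ')': depth becomes 0
Maximum depth reached: 4

4


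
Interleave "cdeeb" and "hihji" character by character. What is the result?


Interleaving "cdeeb" and "hihji":
  Position 0: 'c' from first, 'h' from second => "ch"
  Position 1: 'd' from first, 'i' from second => "di"
  Position 2: 'e' from first, 'h' from second => "eh"
  Position 3: 'e' from first, 'j' from second => "ej"
  Position 4: 'b' from first, 'i' from second => "bi"
Result: chdiehejbi

chdiehejbi


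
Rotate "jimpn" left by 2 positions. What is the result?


Input: "jimpn", rotate left by 2
First 2 characters: "ji"
Remaining characters: "mpn"
Concatenate remaining + first: "mpn" + "ji" = "mpnji"

mpnji


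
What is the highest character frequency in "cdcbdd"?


Input: cdcbdd
Character counts:
  'b': 1
  'c': 2
  'd': 3
Maximum frequency: 3

3


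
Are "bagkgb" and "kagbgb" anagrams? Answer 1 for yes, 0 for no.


Strings: "bagkgb", "kagbgb"
Sorted first:  abbggk
Sorted second: abbggk
Sorted forms match => anagrams

1


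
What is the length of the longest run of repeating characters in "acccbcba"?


Input: "acccbcba"
Scanning for longest run:
  Position 1 ('c'): new char, reset run to 1
  Position 2 ('c'): continues run of 'c', length=2
  Position 3 ('c'): continues run of 'c', length=3
  Position 4 ('b'): new char, reset run to 1
  Position 5 ('c'): new char, reset run to 1
  Position 6 ('b'): new char, reset run to 1
  Position 7 ('a'): new char, reset run to 1
Longest run: 'c' with length 3

3


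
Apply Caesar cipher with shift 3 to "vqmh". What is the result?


Caesar cipher: shift "vqmh" by 3
  'v' (pos 21) + 3 = pos 24 = 'y'
  'q' (pos 16) + 3 = pos 19 = 't'
  'm' (pos 12) + 3 = pos 15 = 'p'
  'h' (pos 7) + 3 = pos 10 = 'k'
Result: ytpk

ytpk


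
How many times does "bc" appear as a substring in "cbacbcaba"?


Searching for "bc" in "cbacbcaba"
Scanning each position:
  Position 0: "cb" => no
  Position 1: "ba" => no
  Position 2: "ac" => no
  Position 3: "cb" => no
  Position 4: "bc" => MATCH
  Position 5: "ca" => no
  Position 6: "ab" => no
  Position 7: "ba" => no
Total occurrences: 1

1


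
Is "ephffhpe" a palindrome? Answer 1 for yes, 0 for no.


Input: ephffhpe
Reversed: ephffhpe
  Compare pos 0 ('e') with pos 7 ('e'): match
  Compare pos 1 ('p') with pos 6 ('p'): match
  Compare pos 2 ('h') with pos 5 ('h'): match
  Compare pos 3 ('f') with pos 4 ('f'): match
Result: palindrome

1


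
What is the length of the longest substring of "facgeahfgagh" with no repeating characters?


Input: "facgeahfgagh"
Sliding window (track last position of each char):
  Position 0 ('f'): window [0,0] length 1 -- new best
  Position 1 ('a'): window [0,1] length 2 -- new best
  Position 2 ('c'): window [0,2] length 3 -- new best
  Position 3 ('g'): window [0,3] length 4 -- new best
  Position 4 ('e'): window [0,4] length 5 -- new best
  Position 5 ('a'): repeat (last at 1), move window start to 2
  Position 5 ('a'): window [2,5] length 4
  Position 6 ('h'): window [2,6] length 5
  Position 7 ('f'): window [2,7] length 6 -- new best
  Position 8 ('g'): repeat (last at 3), move window start to 4
  Position 8 ('g'): window [4,8] length 5
  Position 9 ('a'): repeat (last at 5), move window start to 6
  Position 9 ('a'): window [6,9] length 4
  Position 10 ('g'): repeat (last at 8), move window start to 9
  Position 10 ('g'): window [9,10] length 2
  Position 11 ('h'): window [9,11] length 3
Longest substring with no repeats: "cgeahf" with length 6

6
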